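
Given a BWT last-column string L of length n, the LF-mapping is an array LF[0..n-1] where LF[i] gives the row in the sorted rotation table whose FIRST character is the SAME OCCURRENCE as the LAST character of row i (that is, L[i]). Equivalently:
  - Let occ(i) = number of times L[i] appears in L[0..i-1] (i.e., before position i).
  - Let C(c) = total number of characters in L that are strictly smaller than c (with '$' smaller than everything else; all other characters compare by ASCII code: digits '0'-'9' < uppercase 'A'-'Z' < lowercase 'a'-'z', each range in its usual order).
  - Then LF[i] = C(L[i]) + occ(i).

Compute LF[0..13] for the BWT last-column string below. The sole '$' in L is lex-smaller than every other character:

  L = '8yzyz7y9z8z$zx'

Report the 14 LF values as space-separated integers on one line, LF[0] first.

Char counts: '$':1, '7':1, '8':2, '9':1, 'x':1, 'y':3, 'z':5
C (first-col start): C('$')=0, C('7')=1, C('8')=2, C('9')=4, C('x')=5, C('y')=6, C('z')=9
L[0]='8': occ=0, LF[0]=C('8')+0=2+0=2
L[1]='y': occ=0, LF[1]=C('y')+0=6+0=6
L[2]='z': occ=0, LF[2]=C('z')+0=9+0=9
L[3]='y': occ=1, LF[3]=C('y')+1=6+1=7
L[4]='z': occ=1, LF[4]=C('z')+1=9+1=10
L[5]='7': occ=0, LF[5]=C('7')+0=1+0=1
L[6]='y': occ=2, LF[6]=C('y')+2=6+2=8
L[7]='9': occ=0, LF[7]=C('9')+0=4+0=4
L[8]='z': occ=2, LF[8]=C('z')+2=9+2=11
L[9]='8': occ=1, LF[9]=C('8')+1=2+1=3
L[10]='z': occ=3, LF[10]=C('z')+3=9+3=12
L[11]='$': occ=0, LF[11]=C('$')+0=0+0=0
L[12]='z': occ=4, LF[12]=C('z')+4=9+4=13
L[13]='x': occ=0, LF[13]=C('x')+0=5+0=5

Answer: 2 6 9 7 10 1 8 4 11 3 12 0 13 5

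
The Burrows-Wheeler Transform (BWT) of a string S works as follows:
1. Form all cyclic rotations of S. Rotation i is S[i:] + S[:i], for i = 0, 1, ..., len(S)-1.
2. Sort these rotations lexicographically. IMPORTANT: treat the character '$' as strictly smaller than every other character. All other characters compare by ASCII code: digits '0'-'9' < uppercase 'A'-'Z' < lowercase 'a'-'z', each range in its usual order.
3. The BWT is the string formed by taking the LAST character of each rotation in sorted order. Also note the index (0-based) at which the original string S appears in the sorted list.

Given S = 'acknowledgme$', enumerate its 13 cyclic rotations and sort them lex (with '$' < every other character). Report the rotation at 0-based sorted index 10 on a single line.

Answer: nowledgme$ack

Derivation:
All 13 rotations (rotation i = S[i:]+S[:i]):
  rot[0] = acknowledgme$
  rot[1] = cknowledgme$a
  rot[2] = knowledgme$ac
  rot[3] = nowledgme$ack
  rot[4] = owledgme$ackn
  rot[5] = wledgme$ackno
  rot[6] = ledgme$acknow
  rot[7] = edgme$acknowl
  rot[8] = dgme$acknowle
  rot[9] = gme$acknowled
  rot[10] = me$acknowledg
  rot[11] = e$acknowledgm
  rot[12] = $acknowledgme
Sorted (with $ < everything):
  sorted[0] = $acknowledgme
  sorted[1] = acknowledgme$
  sorted[2] = cknowledgme$a
  sorted[3] = dgme$acknowle
  sorted[4] = e$acknowledgm
  sorted[5] = edgme$acknowl
  sorted[6] = gme$acknowled
  sorted[7] = knowledgme$ac
  sorted[8] = ledgme$acknow
  sorted[9] = me$acknowledg
  sorted[10] = nowledgme$ack
  sorted[11] = owledgme$ackn
  sorted[12] = wledgme$ackno
sorted[10] = nowledgme$ack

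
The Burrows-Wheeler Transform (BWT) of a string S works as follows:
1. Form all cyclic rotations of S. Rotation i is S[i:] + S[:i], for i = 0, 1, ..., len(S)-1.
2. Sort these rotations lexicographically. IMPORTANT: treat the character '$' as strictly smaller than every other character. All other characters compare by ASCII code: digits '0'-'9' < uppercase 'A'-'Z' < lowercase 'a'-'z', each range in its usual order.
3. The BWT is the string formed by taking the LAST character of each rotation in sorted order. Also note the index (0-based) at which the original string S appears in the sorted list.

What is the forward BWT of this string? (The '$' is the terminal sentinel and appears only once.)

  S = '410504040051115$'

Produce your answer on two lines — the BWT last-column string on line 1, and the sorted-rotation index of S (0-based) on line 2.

All 16 rotations (rotation i = S[i:]+S[:i]):
  rot[0] = 410504040051115$
  rot[1] = 10504040051115$4
  rot[2] = 0504040051115$41
  rot[3] = 504040051115$410
  rot[4] = 04040051115$4105
  rot[5] = 4040051115$41050
  rot[6] = 040051115$410504
  rot[7] = 40051115$4105040
  rot[8] = 0051115$41050404
  rot[9] = 051115$410504040
  rot[10] = 51115$4105040400
  rot[11] = 1115$41050404005
  rot[12] = 115$410504040051
  rot[13] = 15$4105040400511
  rot[14] = 5$41050404005111
  rot[15] = $410504040051115
Sorted (with $ < everything):
  sorted[0] = $410504040051115  (last char: '5')
  sorted[1] = 0051115$41050404  (last char: '4')
  sorted[2] = 040051115$410504  (last char: '4')
  sorted[3] = 04040051115$4105  (last char: '5')
  sorted[4] = 0504040051115$41  (last char: '1')
  sorted[5] = 051115$410504040  (last char: '0')
  sorted[6] = 10504040051115$4  (last char: '4')
  sorted[7] = 1115$41050404005  (last char: '5')
  sorted[8] = 115$410504040051  (last char: '1')
  sorted[9] = 15$4105040400511  (last char: '1')
  sorted[10] = 40051115$4105040  (last char: '0')
  sorted[11] = 4040051115$41050  (last char: '0')
  sorted[12] = 410504040051115$  (last char: '$')
  sorted[13] = 5$41050404005111  (last char: '1')
  sorted[14] = 504040051115$410  (last char: '0')
  sorted[15] = 51115$4105040400  (last char: '0')
Last column: 544510451100$100
Original string S is at sorted index 12

Answer: 544510451100$100
12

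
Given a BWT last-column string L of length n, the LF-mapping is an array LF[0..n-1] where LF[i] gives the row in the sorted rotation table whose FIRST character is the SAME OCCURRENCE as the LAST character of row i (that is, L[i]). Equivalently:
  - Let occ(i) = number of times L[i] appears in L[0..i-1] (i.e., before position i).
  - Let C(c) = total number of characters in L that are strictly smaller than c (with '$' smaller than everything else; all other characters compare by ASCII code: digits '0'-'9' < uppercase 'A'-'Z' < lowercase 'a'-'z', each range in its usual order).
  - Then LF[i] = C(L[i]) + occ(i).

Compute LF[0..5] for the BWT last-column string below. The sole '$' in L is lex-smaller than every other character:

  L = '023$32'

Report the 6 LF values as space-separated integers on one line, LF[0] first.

Char counts: '$':1, '0':1, '2':2, '3':2
C (first-col start): C('$')=0, C('0')=1, C('2')=2, C('3')=4
L[0]='0': occ=0, LF[0]=C('0')+0=1+0=1
L[1]='2': occ=0, LF[1]=C('2')+0=2+0=2
L[2]='3': occ=0, LF[2]=C('3')+0=4+0=4
L[3]='$': occ=0, LF[3]=C('$')+0=0+0=0
L[4]='3': occ=1, LF[4]=C('3')+1=4+1=5
L[5]='2': occ=1, LF[5]=C('2')+1=2+1=3

Answer: 1 2 4 0 5 3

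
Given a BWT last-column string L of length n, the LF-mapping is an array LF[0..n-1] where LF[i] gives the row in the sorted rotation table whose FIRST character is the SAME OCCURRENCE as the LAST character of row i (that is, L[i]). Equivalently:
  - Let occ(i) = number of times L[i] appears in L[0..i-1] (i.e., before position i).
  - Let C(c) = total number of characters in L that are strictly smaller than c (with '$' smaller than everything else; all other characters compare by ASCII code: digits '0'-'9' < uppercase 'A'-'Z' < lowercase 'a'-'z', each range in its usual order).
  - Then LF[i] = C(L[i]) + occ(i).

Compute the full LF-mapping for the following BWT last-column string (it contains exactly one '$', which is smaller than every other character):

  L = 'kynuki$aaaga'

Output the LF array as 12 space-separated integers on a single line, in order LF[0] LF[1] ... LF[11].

Char counts: '$':1, 'a':4, 'g':1, 'i':1, 'k':2, 'n':1, 'u':1, 'y':1
C (first-col start): C('$')=0, C('a')=1, C('g')=5, C('i')=6, C('k')=7, C('n')=9, C('u')=10, C('y')=11
L[0]='k': occ=0, LF[0]=C('k')+0=7+0=7
L[1]='y': occ=0, LF[1]=C('y')+0=11+0=11
L[2]='n': occ=0, LF[2]=C('n')+0=9+0=9
L[3]='u': occ=0, LF[3]=C('u')+0=10+0=10
L[4]='k': occ=1, LF[4]=C('k')+1=7+1=8
L[5]='i': occ=0, LF[5]=C('i')+0=6+0=6
L[6]='$': occ=0, LF[6]=C('$')+0=0+0=0
L[7]='a': occ=0, LF[7]=C('a')+0=1+0=1
L[8]='a': occ=1, LF[8]=C('a')+1=1+1=2
L[9]='a': occ=2, LF[9]=C('a')+2=1+2=3
L[10]='g': occ=0, LF[10]=C('g')+0=5+0=5
L[11]='a': occ=3, LF[11]=C('a')+3=1+3=4

Answer: 7 11 9 10 8 6 0 1 2 3 5 4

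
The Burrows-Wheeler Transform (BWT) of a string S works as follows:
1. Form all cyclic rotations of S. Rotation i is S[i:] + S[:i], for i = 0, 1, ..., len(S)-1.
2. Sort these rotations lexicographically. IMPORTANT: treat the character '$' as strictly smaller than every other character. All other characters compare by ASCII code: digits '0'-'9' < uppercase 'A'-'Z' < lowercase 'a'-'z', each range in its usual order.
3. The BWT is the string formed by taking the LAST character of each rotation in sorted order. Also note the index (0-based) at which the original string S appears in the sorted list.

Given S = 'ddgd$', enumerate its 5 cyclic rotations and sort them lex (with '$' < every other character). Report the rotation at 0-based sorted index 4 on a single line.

All 5 rotations (rotation i = S[i:]+S[:i]):
  rot[0] = ddgd$
  rot[1] = dgd$d
  rot[2] = gd$dd
  rot[3] = d$ddg
  rot[4] = $ddgd
Sorted (with $ < everything):
  sorted[0] = $ddgd
  sorted[1] = d$ddg
  sorted[2] = ddgd$
  sorted[3] = dgd$d
  sorted[4] = gd$dd
sorted[4] = gd$dd

Answer: gd$dd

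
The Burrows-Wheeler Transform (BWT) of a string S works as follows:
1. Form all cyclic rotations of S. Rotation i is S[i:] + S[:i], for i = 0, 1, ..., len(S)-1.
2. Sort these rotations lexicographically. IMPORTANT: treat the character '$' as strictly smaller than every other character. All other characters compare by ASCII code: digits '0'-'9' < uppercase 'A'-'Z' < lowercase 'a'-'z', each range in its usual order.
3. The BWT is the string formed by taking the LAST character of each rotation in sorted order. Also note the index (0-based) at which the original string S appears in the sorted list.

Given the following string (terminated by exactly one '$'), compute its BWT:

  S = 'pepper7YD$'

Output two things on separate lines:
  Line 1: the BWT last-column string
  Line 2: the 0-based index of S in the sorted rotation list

All 10 rotations (rotation i = S[i:]+S[:i]):
  rot[0] = pepper7YD$
  rot[1] = epper7YD$p
  rot[2] = pper7YD$pe
  rot[3] = per7YD$pep
  rot[4] = er7YD$pepp
  rot[5] = r7YD$peppe
  rot[6] = 7YD$pepper
  rot[7] = YD$pepper7
  rot[8] = D$pepper7Y
  rot[9] = $pepper7YD
Sorted (with $ < everything):
  sorted[0] = $pepper7YD  (last char: 'D')
  sorted[1] = 7YD$pepper  (last char: 'r')
  sorted[2] = D$pepper7Y  (last char: 'Y')
  sorted[3] = YD$pepper7  (last char: '7')
  sorted[4] = epper7YD$p  (last char: 'p')
  sorted[5] = er7YD$pepp  (last char: 'p')
  sorted[6] = pepper7YD$  (last char: '$')
  sorted[7] = per7YD$pep  (last char: 'p')
  sorted[8] = pper7YD$pe  (last char: 'e')
  sorted[9] = r7YD$peppe  (last char: 'e')
Last column: DrY7pp$pee
Original string S is at sorted index 6

Answer: DrY7pp$pee
6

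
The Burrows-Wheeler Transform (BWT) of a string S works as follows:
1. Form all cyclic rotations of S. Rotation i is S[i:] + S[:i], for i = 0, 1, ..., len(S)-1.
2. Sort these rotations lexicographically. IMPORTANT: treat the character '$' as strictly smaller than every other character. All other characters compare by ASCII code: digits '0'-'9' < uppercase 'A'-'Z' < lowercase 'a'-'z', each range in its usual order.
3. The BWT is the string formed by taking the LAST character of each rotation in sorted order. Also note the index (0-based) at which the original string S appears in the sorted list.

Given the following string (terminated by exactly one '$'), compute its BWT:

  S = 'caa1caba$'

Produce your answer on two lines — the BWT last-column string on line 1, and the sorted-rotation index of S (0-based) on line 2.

Answer: aabacca$1
7

Derivation:
All 9 rotations (rotation i = S[i:]+S[:i]):
  rot[0] = caa1caba$
  rot[1] = aa1caba$c
  rot[2] = a1caba$ca
  rot[3] = 1caba$caa
  rot[4] = caba$caa1
  rot[5] = aba$caa1c
  rot[6] = ba$caa1ca
  rot[7] = a$caa1cab
  rot[8] = $caa1caba
Sorted (with $ < everything):
  sorted[0] = $caa1caba  (last char: 'a')
  sorted[1] = 1caba$caa  (last char: 'a')
  sorted[2] = a$caa1cab  (last char: 'b')
  sorted[3] = a1caba$ca  (last char: 'a')
  sorted[4] = aa1caba$c  (last char: 'c')
  sorted[5] = aba$caa1c  (last char: 'c')
  sorted[6] = ba$caa1ca  (last char: 'a')
  sorted[7] = caa1caba$  (last char: '$')
  sorted[8] = caba$caa1  (last char: '1')
Last column: aabacca$1
Original string S is at sorted index 7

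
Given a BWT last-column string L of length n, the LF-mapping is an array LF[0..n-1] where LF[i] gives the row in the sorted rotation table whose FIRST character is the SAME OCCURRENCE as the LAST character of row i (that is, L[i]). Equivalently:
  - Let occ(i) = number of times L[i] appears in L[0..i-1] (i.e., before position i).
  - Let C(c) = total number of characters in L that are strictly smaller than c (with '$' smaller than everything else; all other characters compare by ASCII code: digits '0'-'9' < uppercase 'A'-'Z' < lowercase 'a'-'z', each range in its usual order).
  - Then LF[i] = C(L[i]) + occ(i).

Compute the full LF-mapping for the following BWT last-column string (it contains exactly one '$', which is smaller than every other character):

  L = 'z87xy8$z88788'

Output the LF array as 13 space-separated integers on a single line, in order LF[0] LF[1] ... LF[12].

Answer: 11 3 1 9 10 4 0 12 5 6 2 7 8

Derivation:
Char counts: '$':1, '7':2, '8':6, 'x':1, 'y':1, 'z':2
C (first-col start): C('$')=0, C('7')=1, C('8')=3, C('x')=9, C('y')=10, C('z')=11
L[0]='z': occ=0, LF[0]=C('z')+0=11+0=11
L[1]='8': occ=0, LF[1]=C('8')+0=3+0=3
L[2]='7': occ=0, LF[2]=C('7')+0=1+0=1
L[3]='x': occ=0, LF[3]=C('x')+0=9+0=9
L[4]='y': occ=0, LF[4]=C('y')+0=10+0=10
L[5]='8': occ=1, LF[5]=C('8')+1=3+1=4
L[6]='$': occ=0, LF[6]=C('$')+0=0+0=0
L[7]='z': occ=1, LF[7]=C('z')+1=11+1=12
L[8]='8': occ=2, LF[8]=C('8')+2=3+2=5
L[9]='8': occ=3, LF[9]=C('8')+3=3+3=6
L[10]='7': occ=1, LF[10]=C('7')+1=1+1=2
L[11]='8': occ=4, LF[11]=C('8')+4=3+4=7
L[12]='8': occ=5, LF[12]=C('8')+5=3+5=8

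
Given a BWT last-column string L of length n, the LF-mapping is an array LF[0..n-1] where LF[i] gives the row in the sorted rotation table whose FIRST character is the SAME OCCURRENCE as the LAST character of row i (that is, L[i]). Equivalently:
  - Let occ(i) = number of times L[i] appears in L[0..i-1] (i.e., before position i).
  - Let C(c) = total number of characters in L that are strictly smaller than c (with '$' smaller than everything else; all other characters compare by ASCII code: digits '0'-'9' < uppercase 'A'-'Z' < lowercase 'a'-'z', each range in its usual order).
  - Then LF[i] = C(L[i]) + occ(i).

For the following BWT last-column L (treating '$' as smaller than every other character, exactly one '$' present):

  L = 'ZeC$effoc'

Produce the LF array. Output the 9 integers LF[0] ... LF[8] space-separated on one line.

Char counts: '$':1, 'C':1, 'Z':1, 'c':1, 'e':2, 'f':2, 'o':1
C (first-col start): C('$')=0, C('C')=1, C('Z')=2, C('c')=3, C('e')=4, C('f')=6, C('o')=8
L[0]='Z': occ=0, LF[0]=C('Z')+0=2+0=2
L[1]='e': occ=0, LF[1]=C('e')+0=4+0=4
L[2]='C': occ=0, LF[2]=C('C')+0=1+0=1
L[3]='$': occ=0, LF[3]=C('$')+0=0+0=0
L[4]='e': occ=1, LF[4]=C('e')+1=4+1=5
L[5]='f': occ=0, LF[5]=C('f')+0=6+0=6
L[6]='f': occ=1, LF[6]=C('f')+1=6+1=7
L[7]='o': occ=0, LF[7]=C('o')+0=8+0=8
L[8]='c': occ=0, LF[8]=C('c')+0=3+0=3

Answer: 2 4 1 0 5 6 7 8 3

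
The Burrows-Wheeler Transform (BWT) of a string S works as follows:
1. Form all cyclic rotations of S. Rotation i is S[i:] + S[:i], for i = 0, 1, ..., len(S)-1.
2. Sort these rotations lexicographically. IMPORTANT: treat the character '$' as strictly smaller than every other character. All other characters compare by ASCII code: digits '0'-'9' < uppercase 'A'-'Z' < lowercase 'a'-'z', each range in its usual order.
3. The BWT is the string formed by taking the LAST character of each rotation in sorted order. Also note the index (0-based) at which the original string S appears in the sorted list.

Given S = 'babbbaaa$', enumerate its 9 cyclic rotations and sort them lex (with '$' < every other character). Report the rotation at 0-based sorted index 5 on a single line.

Answer: baaa$babb

Derivation:
All 9 rotations (rotation i = S[i:]+S[:i]):
  rot[0] = babbbaaa$
  rot[1] = abbbaaa$b
  rot[2] = bbbaaa$ba
  rot[3] = bbaaa$bab
  rot[4] = baaa$babb
  rot[5] = aaa$babbb
  rot[6] = aa$babbba
  rot[7] = a$babbbaa
  rot[8] = $babbbaaa
Sorted (with $ < everything):
  sorted[0] = $babbbaaa
  sorted[1] = a$babbbaa
  sorted[2] = aa$babbba
  sorted[3] = aaa$babbb
  sorted[4] = abbbaaa$b
  sorted[5] = baaa$babb
  sorted[6] = babbbaaa$
  sorted[7] = bbaaa$bab
  sorted[8] = bbbaaa$ba
sorted[5] = baaa$babb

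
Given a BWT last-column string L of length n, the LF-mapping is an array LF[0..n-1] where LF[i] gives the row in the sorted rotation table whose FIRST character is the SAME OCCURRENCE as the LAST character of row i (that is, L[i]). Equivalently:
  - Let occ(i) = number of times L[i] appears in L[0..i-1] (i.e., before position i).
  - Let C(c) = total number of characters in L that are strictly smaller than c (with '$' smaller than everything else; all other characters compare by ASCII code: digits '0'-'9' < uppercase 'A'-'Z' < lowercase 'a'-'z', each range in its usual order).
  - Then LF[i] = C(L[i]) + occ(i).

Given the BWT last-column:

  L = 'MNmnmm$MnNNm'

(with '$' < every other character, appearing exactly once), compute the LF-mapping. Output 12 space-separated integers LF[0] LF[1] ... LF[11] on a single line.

Answer: 1 3 6 10 7 8 0 2 11 4 5 9

Derivation:
Char counts: '$':1, 'M':2, 'N':3, 'm':4, 'n':2
C (first-col start): C('$')=0, C('M')=1, C('N')=3, C('m')=6, C('n')=10
L[0]='M': occ=0, LF[0]=C('M')+0=1+0=1
L[1]='N': occ=0, LF[1]=C('N')+0=3+0=3
L[2]='m': occ=0, LF[2]=C('m')+0=6+0=6
L[3]='n': occ=0, LF[3]=C('n')+0=10+0=10
L[4]='m': occ=1, LF[4]=C('m')+1=6+1=7
L[5]='m': occ=2, LF[5]=C('m')+2=6+2=8
L[6]='$': occ=0, LF[6]=C('$')+0=0+0=0
L[7]='M': occ=1, LF[7]=C('M')+1=1+1=2
L[8]='n': occ=1, LF[8]=C('n')+1=10+1=11
L[9]='N': occ=1, LF[9]=C('N')+1=3+1=4
L[10]='N': occ=2, LF[10]=C('N')+2=3+2=5
L[11]='m': occ=3, LF[11]=C('m')+3=6+3=9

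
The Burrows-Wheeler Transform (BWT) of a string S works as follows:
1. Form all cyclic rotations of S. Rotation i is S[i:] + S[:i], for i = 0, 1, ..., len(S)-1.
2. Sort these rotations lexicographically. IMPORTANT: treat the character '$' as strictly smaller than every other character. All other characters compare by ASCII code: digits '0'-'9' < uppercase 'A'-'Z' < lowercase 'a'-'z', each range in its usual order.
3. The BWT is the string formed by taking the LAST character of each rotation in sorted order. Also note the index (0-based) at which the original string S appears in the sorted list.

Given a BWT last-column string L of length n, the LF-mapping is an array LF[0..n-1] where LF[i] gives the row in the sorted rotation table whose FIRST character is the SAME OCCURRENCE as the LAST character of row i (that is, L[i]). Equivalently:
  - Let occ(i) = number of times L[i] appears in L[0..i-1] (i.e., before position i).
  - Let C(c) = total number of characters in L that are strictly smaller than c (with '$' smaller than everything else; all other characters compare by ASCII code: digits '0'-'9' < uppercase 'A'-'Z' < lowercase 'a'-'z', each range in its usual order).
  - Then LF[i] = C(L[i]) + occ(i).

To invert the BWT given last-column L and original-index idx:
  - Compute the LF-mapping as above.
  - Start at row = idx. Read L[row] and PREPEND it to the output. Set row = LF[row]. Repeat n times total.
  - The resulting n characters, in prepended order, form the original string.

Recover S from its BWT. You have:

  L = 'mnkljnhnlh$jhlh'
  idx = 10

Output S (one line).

Answer: lnjhnkhllhnhjm$

Derivation:
LF mapping: 11 12 7 8 5 13 1 14 9 2 0 6 3 10 4
Walk LF starting at row 10, prepending L[row]:
  step 1: row=10, L[10]='$', prepend. Next row=LF[10]=0
  step 2: row=0, L[0]='m', prepend. Next row=LF[0]=11
  step 3: row=11, L[11]='j', prepend. Next row=LF[11]=6
  step 4: row=6, L[6]='h', prepend. Next row=LF[6]=1
  step 5: row=1, L[1]='n', prepend. Next row=LF[1]=12
  step 6: row=12, L[12]='h', prepend. Next row=LF[12]=3
  step 7: row=3, L[3]='l', prepend. Next row=LF[3]=8
  step 8: row=8, L[8]='l', prepend. Next row=LF[8]=9
  step 9: row=9, L[9]='h', prepend. Next row=LF[9]=2
  step 10: row=2, L[2]='k', prepend. Next row=LF[2]=7
  step 11: row=7, L[7]='n', prepend. Next row=LF[7]=14
  step 12: row=14, L[14]='h', prepend. Next row=LF[14]=4
  step 13: row=4, L[4]='j', prepend. Next row=LF[4]=5
  step 14: row=5, L[5]='n', prepend. Next row=LF[5]=13
  step 15: row=13, L[13]='l', prepend. Next row=LF[13]=10
Reversed output: lnjhnkhllhnhjm$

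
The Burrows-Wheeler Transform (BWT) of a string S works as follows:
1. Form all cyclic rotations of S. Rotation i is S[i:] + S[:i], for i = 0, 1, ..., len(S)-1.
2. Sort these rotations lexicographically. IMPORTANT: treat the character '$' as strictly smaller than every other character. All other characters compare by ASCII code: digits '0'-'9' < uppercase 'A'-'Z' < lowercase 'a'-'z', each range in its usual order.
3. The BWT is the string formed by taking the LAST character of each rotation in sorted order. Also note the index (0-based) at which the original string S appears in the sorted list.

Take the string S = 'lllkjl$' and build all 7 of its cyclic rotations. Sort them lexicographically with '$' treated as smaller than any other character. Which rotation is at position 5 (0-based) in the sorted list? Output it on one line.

Answer: llkjl$l

Derivation:
All 7 rotations (rotation i = S[i:]+S[:i]):
  rot[0] = lllkjl$
  rot[1] = llkjl$l
  rot[2] = lkjl$ll
  rot[3] = kjl$lll
  rot[4] = jl$lllk
  rot[5] = l$lllkj
  rot[6] = $lllkjl
Sorted (with $ < everything):
  sorted[0] = $lllkjl
  sorted[1] = jl$lllk
  sorted[2] = kjl$lll
  sorted[3] = l$lllkj
  sorted[4] = lkjl$ll
  sorted[5] = llkjl$l
  sorted[6] = lllkjl$
sorted[5] = llkjl$l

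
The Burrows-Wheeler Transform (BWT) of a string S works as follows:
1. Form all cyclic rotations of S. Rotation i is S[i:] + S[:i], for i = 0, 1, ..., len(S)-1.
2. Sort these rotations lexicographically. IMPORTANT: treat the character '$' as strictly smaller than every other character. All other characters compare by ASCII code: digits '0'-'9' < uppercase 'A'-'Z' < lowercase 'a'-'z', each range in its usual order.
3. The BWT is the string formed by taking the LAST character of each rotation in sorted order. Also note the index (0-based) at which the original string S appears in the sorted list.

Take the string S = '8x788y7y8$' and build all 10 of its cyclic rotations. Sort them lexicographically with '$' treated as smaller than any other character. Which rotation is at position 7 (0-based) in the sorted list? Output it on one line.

All 10 rotations (rotation i = S[i:]+S[:i]):
  rot[0] = 8x788y7y8$
  rot[1] = x788y7y8$8
  rot[2] = 788y7y8$8x
  rot[3] = 88y7y8$8x7
  rot[4] = 8y7y8$8x78
  rot[5] = y7y8$8x788
  rot[6] = 7y8$8x788y
  rot[7] = y8$8x788y7
  rot[8] = 8$8x788y7y
  rot[9] = $8x788y7y8
Sorted (with $ < everything):
  sorted[0] = $8x788y7y8
  sorted[1] = 788y7y8$8x
  sorted[2] = 7y8$8x788y
  sorted[3] = 8$8x788y7y
  sorted[4] = 88y7y8$8x7
  sorted[5] = 8x788y7y8$
  sorted[6] = 8y7y8$8x78
  sorted[7] = x788y7y8$8
  sorted[8] = y7y8$8x788
  sorted[9] = y8$8x788y7
sorted[7] = x788y7y8$8

Answer: x788y7y8$8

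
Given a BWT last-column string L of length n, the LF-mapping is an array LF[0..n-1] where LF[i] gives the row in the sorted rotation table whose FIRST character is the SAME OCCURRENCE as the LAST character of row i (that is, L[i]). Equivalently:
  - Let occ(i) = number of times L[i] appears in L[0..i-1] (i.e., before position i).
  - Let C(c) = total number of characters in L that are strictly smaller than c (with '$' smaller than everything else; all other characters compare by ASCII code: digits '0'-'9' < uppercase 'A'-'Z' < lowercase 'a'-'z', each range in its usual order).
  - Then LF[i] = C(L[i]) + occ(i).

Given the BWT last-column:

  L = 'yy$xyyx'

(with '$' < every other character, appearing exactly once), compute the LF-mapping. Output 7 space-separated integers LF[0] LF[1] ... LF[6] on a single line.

Char counts: '$':1, 'x':2, 'y':4
C (first-col start): C('$')=0, C('x')=1, C('y')=3
L[0]='y': occ=0, LF[0]=C('y')+0=3+0=3
L[1]='y': occ=1, LF[1]=C('y')+1=3+1=4
L[2]='$': occ=0, LF[2]=C('$')+0=0+0=0
L[3]='x': occ=0, LF[3]=C('x')+0=1+0=1
L[4]='y': occ=2, LF[4]=C('y')+2=3+2=5
L[5]='y': occ=3, LF[5]=C('y')+3=3+3=6
L[6]='x': occ=1, LF[6]=C('x')+1=1+1=2

Answer: 3 4 0 1 5 6 2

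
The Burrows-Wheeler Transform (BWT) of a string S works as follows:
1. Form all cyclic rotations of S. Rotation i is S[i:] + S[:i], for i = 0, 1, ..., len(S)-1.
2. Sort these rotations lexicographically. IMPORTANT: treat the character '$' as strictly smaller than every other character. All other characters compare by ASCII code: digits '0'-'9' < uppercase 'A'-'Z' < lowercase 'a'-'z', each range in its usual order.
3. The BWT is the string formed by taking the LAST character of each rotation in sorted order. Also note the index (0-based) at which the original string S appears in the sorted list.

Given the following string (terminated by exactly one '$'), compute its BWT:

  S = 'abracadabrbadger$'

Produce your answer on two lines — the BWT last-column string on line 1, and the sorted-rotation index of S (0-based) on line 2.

Answer: r$drcbraaaaagdebb
1

Derivation:
All 17 rotations (rotation i = S[i:]+S[:i]):
  rot[0] = abracadabrbadger$
  rot[1] = bracadabrbadger$a
  rot[2] = racadabrbadger$ab
  rot[3] = acadabrbadger$abr
  rot[4] = cadabrbadger$abra
  rot[5] = adabrbadger$abrac
  rot[6] = dabrbadger$abraca
  rot[7] = abrbadger$abracad
  rot[8] = brbadger$abracada
  rot[9] = rbadger$abracadab
  rot[10] = badger$abracadabr
  rot[11] = adger$abracadabrb
  rot[12] = dger$abracadabrba
  rot[13] = ger$abracadabrbad
  rot[14] = er$abracadabrbadg
  rot[15] = r$abracadabrbadge
  rot[16] = $abracadabrbadger
Sorted (with $ < everything):
  sorted[0] = $abracadabrbadger  (last char: 'r')
  sorted[1] = abracadabrbadger$  (last char: '$')
  sorted[2] = abrbadger$abracad  (last char: 'd')
  sorted[3] = acadabrbadger$abr  (last char: 'r')
  sorted[4] = adabrbadger$abrac  (last char: 'c')
  sorted[5] = adger$abracadabrb  (last char: 'b')
  sorted[6] = badger$abracadabr  (last char: 'r')
  sorted[7] = bracadabrbadger$a  (last char: 'a')
  sorted[8] = brbadger$abracada  (last char: 'a')
  sorted[9] = cadabrbadger$abra  (last char: 'a')
  sorted[10] = dabrbadger$abraca  (last char: 'a')
  sorted[11] = dger$abracadabrba  (last char: 'a')
  sorted[12] = er$abracadabrbadg  (last char: 'g')
  sorted[13] = ger$abracadabrbad  (last char: 'd')
  sorted[14] = r$abracadabrbadge  (last char: 'e')
  sorted[15] = racadabrbadger$ab  (last char: 'b')
  sorted[16] = rbadger$abracadab  (last char: 'b')
Last column: r$drcbraaaaagdebb
Original string S is at sorted index 1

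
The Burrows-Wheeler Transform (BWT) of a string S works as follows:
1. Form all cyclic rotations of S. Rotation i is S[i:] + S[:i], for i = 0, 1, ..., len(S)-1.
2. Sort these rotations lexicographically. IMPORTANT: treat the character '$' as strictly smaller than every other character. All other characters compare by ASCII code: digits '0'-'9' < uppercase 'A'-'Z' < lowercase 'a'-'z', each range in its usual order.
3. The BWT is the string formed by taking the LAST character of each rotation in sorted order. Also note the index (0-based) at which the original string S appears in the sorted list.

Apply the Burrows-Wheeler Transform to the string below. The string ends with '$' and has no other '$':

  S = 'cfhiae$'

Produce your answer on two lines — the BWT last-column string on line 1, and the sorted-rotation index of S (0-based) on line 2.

All 7 rotations (rotation i = S[i:]+S[:i]):
  rot[0] = cfhiae$
  rot[1] = fhiae$c
  rot[2] = hiae$cf
  rot[3] = iae$cfh
  rot[4] = ae$cfhi
  rot[5] = e$cfhia
  rot[6] = $cfhiae
Sorted (with $ < everything):
  sorted[0] = $cfhiae  (last char: 'e')
  sorted[1] = ae$cfhi  (last char: 'i')
  sorted[2] = cfhiae$  (last char: '$')
  sorted[3] = e$cfhia  (last char: 'a')
  sorted[4] = fhiae$c  (last char: 'c')
  sorted[5] = hiae$cf  (last char: 'f')
  sorted[6] = iae$cfh  (last char: 'h')
Last column: ei$acfh
Original string S is at sorted index 2

Answer: ei$acfh
2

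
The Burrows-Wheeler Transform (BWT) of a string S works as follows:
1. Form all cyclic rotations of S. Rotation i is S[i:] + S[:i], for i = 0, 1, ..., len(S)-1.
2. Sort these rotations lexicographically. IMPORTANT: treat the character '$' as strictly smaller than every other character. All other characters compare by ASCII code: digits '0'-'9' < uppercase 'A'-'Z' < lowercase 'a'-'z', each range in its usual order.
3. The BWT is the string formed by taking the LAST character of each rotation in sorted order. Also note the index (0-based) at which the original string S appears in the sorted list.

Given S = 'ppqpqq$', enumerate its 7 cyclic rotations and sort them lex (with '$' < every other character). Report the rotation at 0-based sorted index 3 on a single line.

All 7 rotations (rotation i = S[i:]+S[:i]):
  rot[0] = ppqpqq$
  rot[1] = pqpqq$p
  rot[2] = qpqq$pp
  rot[3] = pqq$ppq
  rot[4] = qq$ppqp
  rot[5] = q$ppqpq
  rot[6] = $ppqpqq
Sorted (with $ < everything):
  sorted[0] = $ppqpqq
  sorted[1] = ppqpqq$
  sorted[2] = pqpqq$p
  sorted[3] = pqq$ppq
  sorted[4] = q$ppqpq
  sorted[5] = qpqq$pp
  sorted[6] = qq$ppqp
sorted[3] = pqq$ppq

Answer: pqq$ppq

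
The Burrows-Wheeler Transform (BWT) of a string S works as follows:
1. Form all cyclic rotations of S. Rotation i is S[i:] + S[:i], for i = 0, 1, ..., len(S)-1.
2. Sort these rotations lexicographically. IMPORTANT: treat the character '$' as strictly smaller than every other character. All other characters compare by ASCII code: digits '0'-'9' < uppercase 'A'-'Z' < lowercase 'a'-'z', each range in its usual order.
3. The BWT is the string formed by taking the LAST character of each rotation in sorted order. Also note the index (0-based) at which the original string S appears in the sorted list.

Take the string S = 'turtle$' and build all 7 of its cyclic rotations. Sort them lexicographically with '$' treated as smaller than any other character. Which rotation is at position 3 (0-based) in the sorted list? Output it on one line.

Answer: rtle$tu

Derivation:
All 7 rotations (rotation i = S[i:]+S[:i]):
  rot[0] = turtle$
  rot[1] = urtle$t
  rot[2] = rtle$tu
  rot[3] = tle$tur
  rot[4] = le$turt
  rot[5] = e$turtl
  rot[6] = $turtle
Sorted (with $ < everything):
  sorted[0] = $turtle
  sorted[1] = e$turtl
  sorted[2] = le$turt
  sorted[3] = rtle$tu
  sorted[4] = tle$tur
  sorted[5] = turtle$
  sorted[6] = urtle$t
sorted[3] = rtle$tu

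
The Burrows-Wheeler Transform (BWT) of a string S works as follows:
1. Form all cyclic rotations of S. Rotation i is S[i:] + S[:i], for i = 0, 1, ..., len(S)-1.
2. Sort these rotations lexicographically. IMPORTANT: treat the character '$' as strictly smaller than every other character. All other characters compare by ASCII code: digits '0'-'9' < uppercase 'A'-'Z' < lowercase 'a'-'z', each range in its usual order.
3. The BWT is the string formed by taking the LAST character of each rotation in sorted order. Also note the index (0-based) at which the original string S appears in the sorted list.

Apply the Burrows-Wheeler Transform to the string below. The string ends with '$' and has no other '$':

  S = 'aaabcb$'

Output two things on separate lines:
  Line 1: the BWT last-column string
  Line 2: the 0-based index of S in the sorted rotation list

All 7 rotations (rotation i = S[i:]+S[:i]):
  rot[0] = aaabcb$
  rot[1] = aabcb$a
  rot[2] = abcb$aa
  rot[3] = bcb$aaa
  rot[4] = cb$aaab
  rot[5] = b$aaabc
  rot[6] = $aaabcb
Sorted (with $ < everything):
  sorted[0] = $aaabcb  (last char: 'b')
  sorted[1] = aaabcb$  (last char: '$')
  sorted[2] = aabcb$a  (last char: 'a')
  sorted[3] = abcb$aa  (last char: 'a')
  sorted[4] = b$aaabc  (last char: 'c')
  sorted[5] = bcb$aaa  (last char: 'a')
  sorted[6] = cb$aaab  (last char: 'b')
Last column: b$aacab
Original string S is at sorted index 1

Answer: b$aacab
1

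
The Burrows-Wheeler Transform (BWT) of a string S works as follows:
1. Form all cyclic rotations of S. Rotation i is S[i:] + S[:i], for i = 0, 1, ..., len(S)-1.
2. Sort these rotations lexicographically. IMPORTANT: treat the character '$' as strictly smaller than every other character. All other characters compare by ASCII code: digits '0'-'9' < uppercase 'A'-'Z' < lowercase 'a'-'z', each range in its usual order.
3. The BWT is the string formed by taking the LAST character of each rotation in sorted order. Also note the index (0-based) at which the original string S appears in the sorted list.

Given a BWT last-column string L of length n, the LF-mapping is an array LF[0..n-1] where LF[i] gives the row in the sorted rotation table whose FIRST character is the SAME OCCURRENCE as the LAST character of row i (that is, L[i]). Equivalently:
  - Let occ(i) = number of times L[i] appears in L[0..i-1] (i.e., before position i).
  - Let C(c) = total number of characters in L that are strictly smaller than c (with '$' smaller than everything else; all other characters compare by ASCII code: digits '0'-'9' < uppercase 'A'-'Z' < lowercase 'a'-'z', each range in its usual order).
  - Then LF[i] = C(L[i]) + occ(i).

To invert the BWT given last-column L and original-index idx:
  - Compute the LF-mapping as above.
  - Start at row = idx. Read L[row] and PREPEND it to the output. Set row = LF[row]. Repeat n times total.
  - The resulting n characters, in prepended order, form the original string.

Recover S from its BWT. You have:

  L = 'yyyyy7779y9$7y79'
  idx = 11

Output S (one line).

LF mapping: 9 10 11 12 13 1 2 3 6 14 7 0 4 15 5 8
Walk LF starting at row 11, prepending L[row]:
  step 1: row=11, L[11]='$', prepend. Next row=LF[11]=0
  step 2: row=0, L[0]='y', prepend. Next row=LF[0]=9
  step 3: row=9, L[9]='y', prepend. Next row=LF[9]=14
  step 4: row=14, L[14]='7', prepend. Next row=LF[14]=5
  step 5: row=5, L[5]='7', prepend. Next row=LF[5]=1
  step 6: row=1, L[1]='y', prepend. Next row=LF[1]=10
  step 7: row=10, L[10]='9', prepend. Next row=LF[10]=7
  step 8: row=7, L[7]='7', prepend. Next row=LF[7]=3
  step 9: row=3, L[3]='y', prepend. Next row=LF[3]=12
  step 10: row=12, L[12]='7', prepend. Next row=LF[12]=4
  step 11: row=4, L[4]='y', prepend. Next row=LF[4]=13
  step 12: row=13, L[13]='y', prepend. Next row=LF[13]=15
  step 13: row=15, L[15]='9', prepend. Next row=LF[15]=8
  step 14: row=8, L[8]='9', prepend. Next row=LF[8]=6
  step 15: row=6, L[6]='7', prepend. Next row=LF[6]=2
  step 16: row=2, L[2]='y', prepend. Next row=LF[2]=11
Reversed output: y799yy7y79y77yy$

Answer: y799yy7y79y77yy$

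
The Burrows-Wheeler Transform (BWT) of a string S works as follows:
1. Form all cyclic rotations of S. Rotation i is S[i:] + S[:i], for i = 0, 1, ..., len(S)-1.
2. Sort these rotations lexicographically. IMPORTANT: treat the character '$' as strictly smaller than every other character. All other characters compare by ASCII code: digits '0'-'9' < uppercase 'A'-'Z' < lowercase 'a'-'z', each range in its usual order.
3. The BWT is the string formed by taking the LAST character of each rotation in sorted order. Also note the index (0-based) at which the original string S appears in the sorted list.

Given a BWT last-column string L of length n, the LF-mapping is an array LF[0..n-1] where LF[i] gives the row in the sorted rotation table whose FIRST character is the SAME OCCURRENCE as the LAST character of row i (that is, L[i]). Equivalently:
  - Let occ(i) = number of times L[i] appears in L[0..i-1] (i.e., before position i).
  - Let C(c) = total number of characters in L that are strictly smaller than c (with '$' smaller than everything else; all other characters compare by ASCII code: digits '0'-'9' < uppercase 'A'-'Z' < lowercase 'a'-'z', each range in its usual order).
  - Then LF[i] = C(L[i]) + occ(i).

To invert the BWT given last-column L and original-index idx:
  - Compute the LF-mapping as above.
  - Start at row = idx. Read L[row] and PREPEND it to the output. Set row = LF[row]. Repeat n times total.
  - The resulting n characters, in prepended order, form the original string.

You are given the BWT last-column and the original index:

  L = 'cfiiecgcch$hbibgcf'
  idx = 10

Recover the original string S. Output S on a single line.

Answer: fihfbgibhgcecccic$

Derivation:
LF mapping: 3 9 15 16 8 4 11 5 6 13 0 14 1 17 2 12 7 10
Walk LF starting at row 10, prepending L[row]:
  step 1: row=10, L[10]='$', prepend. Next row=LF[10]=0
  step 2: row=0, L[0]='c', prepend. Next row=LF[0]=3
  step 3: row=3, L[3]='i', prepend. Next row=LF[3]=16
  step 4: row=16, L[16]='c', prepend. Next row=LF[16]=7
  step 5: row=7, L[7]='c', prepend. Next row=LF[7]=5
  step 6: row=5, L[5]='c', prepend. Next row=LF[5]=4
  step 7: row=4, L[4]='e', prepend. Next row=LF[4]=8
  step 8: row=8, L[8]='c', prepend. Next row=LF[8]=6
  step 9: row=6, L[6]='g', prepend. Next row=LF[6]=11
  step 10: row=11, L[11]='h', prepend. Next row=LF[11]=14
  step 11: row=14, L[14]='b', prepend. Next row=LF[14]=2
  step 12: row=2, L[2]='i', prepend. Next row=LF[2]=15
  step 13: row=15, L[15]='g', prepend. Next row=LF[15]=12
  step 14: row=12, L[12]='b', prepend. Next row=LF[12]=1
  step 15: row=1, L[1]='f', prepend. Next row=LF[1]=9
  step 16: row=9, L[9]='h', prepend. Next row=LF[9]=13
  step 17: row=13, L[13]='i', prepend. Next row=LF[13]=17
  step 18: row=17, L[17]='f', prepend. Next row=LF[17]=10
Reversed output: fihfbgibhgcecccic$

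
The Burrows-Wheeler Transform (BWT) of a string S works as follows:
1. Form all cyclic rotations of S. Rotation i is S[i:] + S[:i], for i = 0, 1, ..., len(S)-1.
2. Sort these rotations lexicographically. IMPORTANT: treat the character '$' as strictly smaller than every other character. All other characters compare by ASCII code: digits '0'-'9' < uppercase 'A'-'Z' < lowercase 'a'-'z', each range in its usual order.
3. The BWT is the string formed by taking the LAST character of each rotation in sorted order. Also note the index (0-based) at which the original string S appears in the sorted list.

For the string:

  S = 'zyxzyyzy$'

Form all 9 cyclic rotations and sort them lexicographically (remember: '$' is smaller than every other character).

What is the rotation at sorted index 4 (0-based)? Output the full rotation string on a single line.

Answer: yyzy$zyxz

Derivation:
All 9 rotations (rotation i = S[i:]+S[:i]):
  rot[0] = zyxzyyzy$
  rot[1] = yxzyyzy$z
  rot[2] = xzyyzy$zy
  rot[3] = zyyzy$zyx
  rot[4] = yyzy$zyxz
  rot[5] = yzy$zyxzy
  rot[6] = zy$zyxzyy
  rot[7] = y$zyxzyyz
  rot[8] = $zyxzyyzy
Sorted (with $ < everything):
  sorted[0] = $zyxzyyzy
  sorted[1] = xzyyzy$zy
  sorted[2] = y$zyxzyyz
  sorted[3] = yxzyyzy$z
  sorted[4] = yyzy$zyxz
  sorted[5] = yzy$zyxzy
  sorted[6] = zy$zyxzyy
  sorted[7] = zyxzyyzy$
  sorted[8] = zyyzy$zyx
sorted[4] = yyzy$zyxz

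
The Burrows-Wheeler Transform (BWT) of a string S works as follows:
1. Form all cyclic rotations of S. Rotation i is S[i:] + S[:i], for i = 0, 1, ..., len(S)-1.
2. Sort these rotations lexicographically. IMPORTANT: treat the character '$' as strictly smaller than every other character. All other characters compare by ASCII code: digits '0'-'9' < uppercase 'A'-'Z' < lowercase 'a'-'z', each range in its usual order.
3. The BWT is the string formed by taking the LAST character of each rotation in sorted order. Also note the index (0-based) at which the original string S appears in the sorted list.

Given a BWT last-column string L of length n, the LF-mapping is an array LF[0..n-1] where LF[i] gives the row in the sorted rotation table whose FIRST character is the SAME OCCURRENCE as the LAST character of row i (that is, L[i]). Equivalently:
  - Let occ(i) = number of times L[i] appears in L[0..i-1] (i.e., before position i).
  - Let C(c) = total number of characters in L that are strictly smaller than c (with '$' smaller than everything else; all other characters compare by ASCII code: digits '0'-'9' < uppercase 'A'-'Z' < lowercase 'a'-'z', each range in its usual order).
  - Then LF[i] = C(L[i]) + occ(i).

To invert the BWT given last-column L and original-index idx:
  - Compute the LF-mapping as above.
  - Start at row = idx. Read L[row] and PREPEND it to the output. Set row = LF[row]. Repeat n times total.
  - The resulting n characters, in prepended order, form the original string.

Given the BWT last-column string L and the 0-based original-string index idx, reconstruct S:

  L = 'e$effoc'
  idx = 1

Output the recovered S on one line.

LF mapping: 2 0 3 4 5 6 1
Walk LF starting at row 1, prepending L[row]:
  step 1: row=1, L[1]='$', prepend. Next row=LF[1]=0
  step 2: row=0, L[0]='e', prepend. Next row=LF[0]=2
  step 3: row=2, L[2]='e', prepend. Next row=LF[2]=3
  step 4: row=3, L[3]='f', prepend. Next row=LF[3]=4
  step 5: row=4, L[4]='f', prepend. Next row=LF[4]=5
  step 6: row=5, L[5]='o', prepend. Next row=LF[5]=6
  step 7: row=6, L[6]='c', prepend. Next row=LF[6]=1
Reversed output: coffee$

Answer: coffee$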